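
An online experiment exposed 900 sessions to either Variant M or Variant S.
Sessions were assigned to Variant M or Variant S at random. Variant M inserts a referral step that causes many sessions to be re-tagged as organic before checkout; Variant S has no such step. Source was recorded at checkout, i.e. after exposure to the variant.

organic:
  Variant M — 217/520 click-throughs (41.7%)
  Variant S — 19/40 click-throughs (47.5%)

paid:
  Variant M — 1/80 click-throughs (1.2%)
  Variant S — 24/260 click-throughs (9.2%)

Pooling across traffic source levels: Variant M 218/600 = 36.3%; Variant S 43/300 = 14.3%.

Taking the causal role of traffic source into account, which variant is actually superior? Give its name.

Within every traffic source level Variant S has the higher rate, yet pooled Variant M does — Simpson's reversal.
Because the variant influences traffic source, traffic source is a post-treatment mediator, not a confounder. Stratifying on it would bias the estimate; the causal effect is the crude pooled difference.
Pooled: Variant M 36.3% vs Variant S 14.3%; Variant M is higher overall.

Variant M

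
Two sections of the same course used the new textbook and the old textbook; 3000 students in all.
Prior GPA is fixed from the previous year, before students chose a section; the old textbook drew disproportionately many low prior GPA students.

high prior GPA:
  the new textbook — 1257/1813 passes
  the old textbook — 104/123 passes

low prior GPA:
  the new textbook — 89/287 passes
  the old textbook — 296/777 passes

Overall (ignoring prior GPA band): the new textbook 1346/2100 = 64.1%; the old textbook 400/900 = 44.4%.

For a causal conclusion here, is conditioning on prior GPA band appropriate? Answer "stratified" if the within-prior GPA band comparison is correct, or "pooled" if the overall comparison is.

The stratified and pooled comparisons disagree (the old textbook wins within each prior GPA band; the new textbook wins overall), so the answer turns on the causal role of prior GPA band.
Nothing the teaching method does changes prior GPA band; the imbalance is an allocation artefact. With prior GPA band also predicting the outcome, the pooled figure is confounded, and the within-stratum comparison is the causal one.
Within each level — high prior GPA: 69.3% vs 84.6%; low prior GPA: 31.0% vs 38.1% — the old textbook is higher every time.

stratified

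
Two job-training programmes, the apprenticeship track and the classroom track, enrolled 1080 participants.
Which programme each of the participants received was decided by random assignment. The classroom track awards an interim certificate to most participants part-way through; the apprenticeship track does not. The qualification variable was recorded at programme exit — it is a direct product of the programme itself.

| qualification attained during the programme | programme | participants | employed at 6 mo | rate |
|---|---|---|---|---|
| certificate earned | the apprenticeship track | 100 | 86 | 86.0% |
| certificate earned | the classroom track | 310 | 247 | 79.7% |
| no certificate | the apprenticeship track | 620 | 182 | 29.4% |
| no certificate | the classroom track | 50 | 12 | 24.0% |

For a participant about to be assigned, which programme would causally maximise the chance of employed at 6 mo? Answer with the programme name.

Because the programme influences qualification attained during the programme, qualification attained during the programme is a post-treatment mediator, not a confounder. Stratifying on it would bias the estimate; the causal effect is the crude pooled difference.
Pooled: the apprenticeship track 37.2% vs the classroom track 71.9%; the classroom track is higher overall.

the classroom track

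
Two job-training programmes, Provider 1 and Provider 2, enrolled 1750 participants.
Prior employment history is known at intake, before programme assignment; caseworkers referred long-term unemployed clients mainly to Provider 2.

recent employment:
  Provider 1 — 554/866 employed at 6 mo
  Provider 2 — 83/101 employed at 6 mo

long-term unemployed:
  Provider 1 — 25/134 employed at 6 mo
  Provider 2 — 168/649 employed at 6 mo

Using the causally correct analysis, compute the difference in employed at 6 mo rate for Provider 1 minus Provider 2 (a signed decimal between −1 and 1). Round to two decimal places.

-0.13

Prior employment history satisfies the back-door criterion: it is not a descendant of the programme, and it blocks the spurious path from programme to outcome. Adjusting for it (i.e., using the within-prior employment history rates) gives the causal effect.
Adjusting over the population distribution of prior employment history: 0.553·(0.640−0.822) + 0.447·(0.187−0.259) = -0.133.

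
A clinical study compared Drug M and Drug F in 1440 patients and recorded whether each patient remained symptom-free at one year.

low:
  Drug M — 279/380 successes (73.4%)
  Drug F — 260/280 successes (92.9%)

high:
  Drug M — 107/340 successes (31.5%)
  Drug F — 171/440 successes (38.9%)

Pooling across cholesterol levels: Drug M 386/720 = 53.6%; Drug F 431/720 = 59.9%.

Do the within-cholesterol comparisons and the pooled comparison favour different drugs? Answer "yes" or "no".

no

Within each cholesterol level (low 73.4% vs 92.9%; high 31.5% vs 38.9%), Drug F has the higher rate every time. Pooled: 53.6% vs 59.9% — Drug F has the higher rate overall. They agree.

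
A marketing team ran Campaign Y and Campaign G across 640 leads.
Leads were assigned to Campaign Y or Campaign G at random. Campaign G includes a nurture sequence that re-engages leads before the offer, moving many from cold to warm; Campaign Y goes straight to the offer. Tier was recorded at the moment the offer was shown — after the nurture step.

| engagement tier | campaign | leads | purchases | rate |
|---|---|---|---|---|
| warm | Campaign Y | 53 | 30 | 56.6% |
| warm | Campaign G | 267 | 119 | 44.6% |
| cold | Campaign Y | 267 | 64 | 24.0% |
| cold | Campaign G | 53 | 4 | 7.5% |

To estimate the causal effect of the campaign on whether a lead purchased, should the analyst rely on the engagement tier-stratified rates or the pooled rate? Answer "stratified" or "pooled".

pooled

The distribution of engagement tier is itself part of what the campaign does — it is an intermediate outcome. Holding it fixed would remove that part of the effect; the total effect is the pooled difference.
Pooled: Campaign Y 29.4% vs Campaign G 38.4%; Campaign G is higher overall.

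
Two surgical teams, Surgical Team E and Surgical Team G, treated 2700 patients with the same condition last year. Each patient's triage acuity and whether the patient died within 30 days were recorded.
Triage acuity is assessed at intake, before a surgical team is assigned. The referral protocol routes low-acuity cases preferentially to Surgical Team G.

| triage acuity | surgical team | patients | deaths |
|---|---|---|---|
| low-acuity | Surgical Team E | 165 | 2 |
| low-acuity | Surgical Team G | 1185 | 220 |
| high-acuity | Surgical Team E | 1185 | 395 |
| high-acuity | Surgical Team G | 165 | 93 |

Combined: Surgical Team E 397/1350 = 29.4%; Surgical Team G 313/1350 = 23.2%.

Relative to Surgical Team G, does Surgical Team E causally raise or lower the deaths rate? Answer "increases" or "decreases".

decreases

Triage acuity differs across surgical teams for reasons unrelated to any effect of the surgical team itself, and it separately predicts the outcome — a classic confounder. We must compare within triage acuity levels.
Within each level — low-acuity: 1.2% vs 18.6%; high-acuity: 33.3% vs 56.4% — Surgical Team E is lower every time.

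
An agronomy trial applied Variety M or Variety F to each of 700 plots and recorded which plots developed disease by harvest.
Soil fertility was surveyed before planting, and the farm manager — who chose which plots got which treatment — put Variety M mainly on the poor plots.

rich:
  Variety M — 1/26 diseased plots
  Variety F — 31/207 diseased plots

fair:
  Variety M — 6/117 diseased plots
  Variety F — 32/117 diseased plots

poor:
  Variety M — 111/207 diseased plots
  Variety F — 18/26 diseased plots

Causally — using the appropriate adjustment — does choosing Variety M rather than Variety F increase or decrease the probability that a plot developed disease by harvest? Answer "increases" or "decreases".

The soil fertility-specific comparison favours Variety M throughout, but the pooled figures favour Variety F. The question is whether to condition on soil fertility.
Since soil fertility is a pre-existing factor (not a product of the variety) and it affects the outcome on its own, it is a confounder. The stratified rates, not the pooled rate, identify the causal effect.
Within each level — rich: 3.8% vs 15.0%; fair: 5.1% vs 27.4%; poor: 53.6% vs 69.2% — Variety M is lower every time.

decreases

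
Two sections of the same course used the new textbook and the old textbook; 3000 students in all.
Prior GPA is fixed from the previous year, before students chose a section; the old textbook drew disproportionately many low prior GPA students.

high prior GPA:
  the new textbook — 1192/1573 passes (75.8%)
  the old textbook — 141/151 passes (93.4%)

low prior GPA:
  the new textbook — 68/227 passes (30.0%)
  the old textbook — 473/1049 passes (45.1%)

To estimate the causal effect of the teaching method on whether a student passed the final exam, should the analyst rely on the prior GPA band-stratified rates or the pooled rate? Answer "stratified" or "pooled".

stratified

The imbalance in prior GPA band arose from how students were allocated, not from anything the teaching method did; and prior GPA band independently affects the outcome. The pooled gap is confounded — condition on prior GPA band.
Within each level — high prior GPA: 75.8% vs 93.4%; low prior GPA: 30.0% vs 45.1% — the old textbook is higher every time.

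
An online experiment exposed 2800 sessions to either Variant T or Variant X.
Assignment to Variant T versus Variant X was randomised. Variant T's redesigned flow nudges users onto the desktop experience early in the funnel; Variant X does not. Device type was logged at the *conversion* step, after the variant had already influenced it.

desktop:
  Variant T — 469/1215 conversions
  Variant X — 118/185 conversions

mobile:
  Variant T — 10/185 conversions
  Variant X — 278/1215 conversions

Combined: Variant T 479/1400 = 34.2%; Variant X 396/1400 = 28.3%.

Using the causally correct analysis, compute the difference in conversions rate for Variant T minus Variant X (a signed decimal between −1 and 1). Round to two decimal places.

The device type-specific comparison favours Variant X throughout, but the pooled figures favour Variant T. The question is whether to condition on device type.
Device type is recorded after the variant and is itself shifted by it — it sits on the causal path from variant to outcome. Conditioning on a mediator would strip out part of the effect we want; the pooled comparison gives the total causal effect.
The causal difference is the pooled difference: 0.342 − 0.283 = +0.059.

+0.06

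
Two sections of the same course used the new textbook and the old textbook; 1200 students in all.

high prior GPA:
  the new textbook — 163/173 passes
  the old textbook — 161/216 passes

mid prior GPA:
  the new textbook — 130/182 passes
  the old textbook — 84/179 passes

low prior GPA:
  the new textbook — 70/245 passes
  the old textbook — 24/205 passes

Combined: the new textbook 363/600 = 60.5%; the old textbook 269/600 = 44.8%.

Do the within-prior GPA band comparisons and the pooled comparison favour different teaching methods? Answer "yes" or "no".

Within each prior GPA band level (high prior GPA 94.2% vs 74.5%; mid prior GPA 71.4% vs 46.9%; low prior GPA 28.6% vs 11.7%), the new textbook has the higher rate every time. Pooled: 60.5% vs 44.8% — the new textbook has the higher rate overall. They agree.

no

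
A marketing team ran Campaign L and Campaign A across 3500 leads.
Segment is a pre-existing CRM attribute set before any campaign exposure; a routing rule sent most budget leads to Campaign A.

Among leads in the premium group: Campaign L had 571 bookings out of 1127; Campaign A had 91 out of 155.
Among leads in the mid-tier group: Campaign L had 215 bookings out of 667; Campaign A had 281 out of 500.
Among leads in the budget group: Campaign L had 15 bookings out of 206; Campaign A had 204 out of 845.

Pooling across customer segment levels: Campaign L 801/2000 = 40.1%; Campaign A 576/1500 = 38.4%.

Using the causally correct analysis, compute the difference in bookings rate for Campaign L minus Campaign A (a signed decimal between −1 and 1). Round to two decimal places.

Campaign A is higher inside every customer segment stratum but Campaign L is higher in aggregate. Whether to stratify depends on how customer segment relates to the campaign.
Customer segment satisfies the back-door criterion: it is not a descendant of the campaign, and it blocks the spurious path from campaign to outcome. Adjusting for it (i.e., using the within-customer segment rates) gives the causal effect.
Adjusting over the population distribution of customer segment: 0.366·(0.507−0.587) + 0.333·(0.322−0.562) + 0.300·(0.073−0.241) = -0.160.

-0.16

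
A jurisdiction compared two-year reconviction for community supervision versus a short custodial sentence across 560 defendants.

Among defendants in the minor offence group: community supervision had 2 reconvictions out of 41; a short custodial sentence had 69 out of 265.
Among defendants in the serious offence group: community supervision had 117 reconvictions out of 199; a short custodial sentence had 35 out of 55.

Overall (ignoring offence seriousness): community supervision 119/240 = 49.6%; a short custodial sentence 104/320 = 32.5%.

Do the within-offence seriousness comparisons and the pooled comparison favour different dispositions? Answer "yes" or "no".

Within each offence seriousness level (minor offence 4.9% vs 26.0%; serious offence 58.8% vs 63.6%), community supervision has the lower rate every time. Pooled: 49.6% vs 32.5% — a short custodial sentence has the lower rate overall. The two comparisons disagree.

yes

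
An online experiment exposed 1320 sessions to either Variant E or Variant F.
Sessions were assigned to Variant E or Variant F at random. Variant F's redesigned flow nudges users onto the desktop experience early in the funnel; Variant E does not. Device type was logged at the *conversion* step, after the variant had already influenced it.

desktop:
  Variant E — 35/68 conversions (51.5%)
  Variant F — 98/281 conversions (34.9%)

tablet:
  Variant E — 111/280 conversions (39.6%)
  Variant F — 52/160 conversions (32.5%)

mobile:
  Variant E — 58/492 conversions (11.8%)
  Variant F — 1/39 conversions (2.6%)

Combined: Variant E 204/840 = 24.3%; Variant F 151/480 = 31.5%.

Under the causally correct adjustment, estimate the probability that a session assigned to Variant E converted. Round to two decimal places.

The device type-specific comparison favours Variant E throughout, but the pooled figures favour Variant F. The question is whether to condition on device type.
The distribution of device type is itself part of what the variant does — it is an intermediate outcome. Holding it fixed would remove that part of the effect; the total effect is the pooled difference.
So P(outcome | do(Variant E)) is just the pooled rate for Variant E: 204/840 = 0.243.

0.24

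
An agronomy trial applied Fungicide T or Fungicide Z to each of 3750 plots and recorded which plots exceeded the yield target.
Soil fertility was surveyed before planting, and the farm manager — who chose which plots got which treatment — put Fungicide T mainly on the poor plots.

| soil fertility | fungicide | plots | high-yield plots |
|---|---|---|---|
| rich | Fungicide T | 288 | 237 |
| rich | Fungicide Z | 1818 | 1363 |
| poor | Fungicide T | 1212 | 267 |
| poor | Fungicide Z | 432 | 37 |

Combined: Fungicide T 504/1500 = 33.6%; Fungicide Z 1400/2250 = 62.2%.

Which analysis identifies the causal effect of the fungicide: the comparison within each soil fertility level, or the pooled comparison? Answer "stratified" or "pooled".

stratified

Soil fertility is set before the fungicide has any effect — it is not caused by the fungicide — and it independently drives the outcome. That makes it a confounder, so the causal comparison is within soil fertility levels.
Within each level — rich: 82.3% vs 75.0%; poor: 22.0% vs 8.6% — Fungicide T is higher every time.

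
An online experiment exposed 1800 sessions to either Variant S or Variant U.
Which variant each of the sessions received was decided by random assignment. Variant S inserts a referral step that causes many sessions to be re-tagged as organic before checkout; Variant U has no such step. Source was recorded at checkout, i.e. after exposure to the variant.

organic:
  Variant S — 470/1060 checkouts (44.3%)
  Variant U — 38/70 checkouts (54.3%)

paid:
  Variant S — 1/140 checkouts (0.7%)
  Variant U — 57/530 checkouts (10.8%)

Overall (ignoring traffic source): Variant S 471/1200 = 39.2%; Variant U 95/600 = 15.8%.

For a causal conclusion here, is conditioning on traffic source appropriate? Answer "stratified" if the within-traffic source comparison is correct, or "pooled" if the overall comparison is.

pooled

The stratified and pooled comparisons disagree (Variant U wins within each traffic source; Variant S wins overall), so the answer turns on the causal role of traffic source.
Traffic source here is a post-treatment variable shaped by the variant; conditioning on it would introduce bias rather than remove it. The overall comparison is the causal one.
Pooled: Variant S 39.2% vs Variant U 15.8%; Variant S is higher overall.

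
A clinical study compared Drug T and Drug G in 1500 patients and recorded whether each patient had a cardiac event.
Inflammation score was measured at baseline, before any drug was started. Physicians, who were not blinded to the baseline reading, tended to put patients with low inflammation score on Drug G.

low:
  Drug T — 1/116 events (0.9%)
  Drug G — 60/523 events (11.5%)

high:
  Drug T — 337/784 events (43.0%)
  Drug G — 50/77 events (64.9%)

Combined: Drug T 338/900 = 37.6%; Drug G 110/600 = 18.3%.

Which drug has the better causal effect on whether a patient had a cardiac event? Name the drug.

Drug T

Within every inflammation score level Drug T has the lower rate, yet pooled Drug G does — Simpson's reversal.
Since inflammation score is a pre-existing factor (not a product of the drug) and it affects the outcome on its own, it is a confounder. The stratified rates, not the pooled rate, identify the causal effect.
Within each level — low: 0.9% vs 11.5%; high: 43.0% vs 64.9% — Drug T is lower every time.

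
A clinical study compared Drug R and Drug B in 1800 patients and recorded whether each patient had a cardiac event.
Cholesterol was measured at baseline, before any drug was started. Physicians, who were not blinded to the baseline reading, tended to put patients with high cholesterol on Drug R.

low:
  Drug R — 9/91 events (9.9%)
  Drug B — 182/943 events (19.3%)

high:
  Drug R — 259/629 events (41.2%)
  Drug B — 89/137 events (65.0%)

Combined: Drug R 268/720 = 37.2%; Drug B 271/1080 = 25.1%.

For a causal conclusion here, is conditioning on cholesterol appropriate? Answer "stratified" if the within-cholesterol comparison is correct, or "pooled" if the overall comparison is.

stratified

Nothing the drug does changes cholesterol; the imbalance is an allocation artefact. With cholesterol also predicting the outcome, the pooled figure is confounded, and the within-stratum comparison is the causal one.
Within each level — low: 9.9% vs 19.3%; high: 41.2% vs 65.0% — Drug R is lower every time.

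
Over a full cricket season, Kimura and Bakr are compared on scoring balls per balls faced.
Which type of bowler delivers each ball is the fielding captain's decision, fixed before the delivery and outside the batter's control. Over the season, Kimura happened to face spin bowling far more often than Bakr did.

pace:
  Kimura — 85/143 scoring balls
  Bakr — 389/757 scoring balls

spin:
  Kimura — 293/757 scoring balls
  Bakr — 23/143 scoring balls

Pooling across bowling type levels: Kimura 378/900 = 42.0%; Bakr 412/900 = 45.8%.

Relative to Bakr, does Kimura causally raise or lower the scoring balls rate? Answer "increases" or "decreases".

increases

Bowling type satisfies the back-door criterion: it is not a descendant of the player, and it blocks the spurious path from player to outcome. Adjusting for it (i.e., using the within-bowling type rates) gives the causal effect.
Within each level — pace: 59.4% vs 51.4%; spin: 38.7% vs 16.1% — Kimura is higher every time.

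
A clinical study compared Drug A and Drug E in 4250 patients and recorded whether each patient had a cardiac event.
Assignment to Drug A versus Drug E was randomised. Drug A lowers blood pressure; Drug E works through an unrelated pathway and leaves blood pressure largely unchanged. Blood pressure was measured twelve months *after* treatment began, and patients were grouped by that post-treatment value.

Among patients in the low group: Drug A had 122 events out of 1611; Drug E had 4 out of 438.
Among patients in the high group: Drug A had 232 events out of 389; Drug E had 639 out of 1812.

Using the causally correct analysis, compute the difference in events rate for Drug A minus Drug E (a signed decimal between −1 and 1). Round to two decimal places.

-0.11

The blood pressure-specific comparison favours Drug E throughout, but the pooled figures favour Drug A. The question is whether to condition on blood pressure.
The distribution of blood pressure is itself part of what the drug does — it is an intermediate outcome. Holding it fixed would remove that part of the effect; the total effect is the pooled difference.
The causal difference is the pooled difference: 0.177 − 0.286 = -0.109.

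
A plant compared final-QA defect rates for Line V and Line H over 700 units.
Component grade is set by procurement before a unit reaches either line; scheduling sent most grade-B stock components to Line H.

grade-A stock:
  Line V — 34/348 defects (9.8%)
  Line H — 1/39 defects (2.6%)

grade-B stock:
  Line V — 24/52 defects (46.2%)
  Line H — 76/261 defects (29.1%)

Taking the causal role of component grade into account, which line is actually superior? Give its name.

Line H

Component grade differs across lines for reasons unrelated to any effect of the line itself, and it separately predicts the outcome — a classic confounder. We must compare within component grade levels.
Within each level — grade-A stock: 9.8% vs 2.6%; grade-B stock: 46.2% vs 29.1% — Line H is lower every time.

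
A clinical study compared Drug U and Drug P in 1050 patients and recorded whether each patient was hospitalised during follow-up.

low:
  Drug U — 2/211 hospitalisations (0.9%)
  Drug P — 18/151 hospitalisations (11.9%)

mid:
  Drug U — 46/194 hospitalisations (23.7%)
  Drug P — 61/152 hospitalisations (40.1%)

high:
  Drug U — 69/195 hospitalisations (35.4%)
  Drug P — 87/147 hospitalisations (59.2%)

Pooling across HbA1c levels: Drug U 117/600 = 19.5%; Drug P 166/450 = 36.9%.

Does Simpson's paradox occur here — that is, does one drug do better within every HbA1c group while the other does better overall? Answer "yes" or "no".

Within each HbA1c level (low 0.9% vs 11.9%; mid 23.7% vs 40.1%; high 35.4% vs 59.2%), Drug U has the lower rate every time. Pooled: 19.5% vs 36.9% — Drug U has the lower rate overall. They agree.

no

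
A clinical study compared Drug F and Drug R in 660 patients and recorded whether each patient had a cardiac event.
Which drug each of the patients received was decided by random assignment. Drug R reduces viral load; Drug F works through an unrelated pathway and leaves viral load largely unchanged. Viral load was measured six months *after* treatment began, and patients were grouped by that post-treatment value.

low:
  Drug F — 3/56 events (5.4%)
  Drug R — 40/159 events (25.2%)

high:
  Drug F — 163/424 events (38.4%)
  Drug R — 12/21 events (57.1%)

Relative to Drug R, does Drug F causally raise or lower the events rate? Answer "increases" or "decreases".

increases

Viral load is recorded after the drug and is itself shifted by it — it sits on the causal path from drug to outcome. Conditioning on a mediator would strip out part of the effect we want; the pooled comparison gives the total causal effect.
Pooled: Drug F 34.6% vs Drug R 28.9%; Drug R is lower overall.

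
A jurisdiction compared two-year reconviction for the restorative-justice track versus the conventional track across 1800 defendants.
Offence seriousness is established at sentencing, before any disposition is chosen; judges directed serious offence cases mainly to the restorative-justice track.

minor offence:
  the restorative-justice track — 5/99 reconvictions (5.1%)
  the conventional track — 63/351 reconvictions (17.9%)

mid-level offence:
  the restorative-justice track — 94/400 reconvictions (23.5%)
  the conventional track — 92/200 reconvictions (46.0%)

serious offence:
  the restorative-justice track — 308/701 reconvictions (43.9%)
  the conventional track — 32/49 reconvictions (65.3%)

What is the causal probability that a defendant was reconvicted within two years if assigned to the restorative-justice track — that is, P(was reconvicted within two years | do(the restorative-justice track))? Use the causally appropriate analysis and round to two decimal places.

0.27

The imbalance in offence seriousness arose from how defendants were allocated, not from anything the disposition did; and offence seriousness independently affects the outcome. The pooled gap is confounded — condition on offence seriousness.
Standardising the restorative-justice track to the population offence seriousness mix: 0.250·5/99 + 0.333·94/400 + 0.417·308/701 = 0.274.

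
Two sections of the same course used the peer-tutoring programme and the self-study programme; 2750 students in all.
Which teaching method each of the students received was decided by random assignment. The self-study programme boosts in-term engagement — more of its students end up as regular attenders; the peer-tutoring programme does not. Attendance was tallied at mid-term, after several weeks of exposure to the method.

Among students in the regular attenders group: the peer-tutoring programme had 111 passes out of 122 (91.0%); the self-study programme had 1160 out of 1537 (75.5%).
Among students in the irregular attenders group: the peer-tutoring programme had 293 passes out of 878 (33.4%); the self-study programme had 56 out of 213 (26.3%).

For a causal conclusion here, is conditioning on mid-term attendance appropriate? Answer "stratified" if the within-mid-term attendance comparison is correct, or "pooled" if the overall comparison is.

pooled

Mid-term attendance is downstream of the teaching method. One should not condition on a consequence of treatment, so the overall rates are the right comparison.
Pooled: the peer-tutoring programme 40.4% vs the self-study programme 69.5%; the self-study programme is higher overall.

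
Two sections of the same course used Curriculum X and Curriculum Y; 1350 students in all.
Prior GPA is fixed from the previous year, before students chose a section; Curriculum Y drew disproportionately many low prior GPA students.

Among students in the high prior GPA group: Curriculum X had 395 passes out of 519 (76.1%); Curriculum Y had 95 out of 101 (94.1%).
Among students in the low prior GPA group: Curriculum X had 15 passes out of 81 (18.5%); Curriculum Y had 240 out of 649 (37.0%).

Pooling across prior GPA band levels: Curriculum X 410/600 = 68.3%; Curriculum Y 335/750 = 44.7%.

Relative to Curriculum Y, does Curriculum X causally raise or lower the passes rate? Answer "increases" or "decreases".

decreases

The prior GPA band-specific comparison favours Curriculum Y throughout, but the pooled figures favour Curriculum X. The question is whether to condition on prior GPA band.
The imbalance in prior GPA band arose from how students were allocated, not from anything the teaching method did; and prior GPA band independently affects the outcome. The pooled gap is confounded — condition on prior GPA band.
Within each level — high prior GPA: 76.1% vs 94.1%; low prior GPA: 18.5% vs 37.0% — Curriculum Y is higher every time.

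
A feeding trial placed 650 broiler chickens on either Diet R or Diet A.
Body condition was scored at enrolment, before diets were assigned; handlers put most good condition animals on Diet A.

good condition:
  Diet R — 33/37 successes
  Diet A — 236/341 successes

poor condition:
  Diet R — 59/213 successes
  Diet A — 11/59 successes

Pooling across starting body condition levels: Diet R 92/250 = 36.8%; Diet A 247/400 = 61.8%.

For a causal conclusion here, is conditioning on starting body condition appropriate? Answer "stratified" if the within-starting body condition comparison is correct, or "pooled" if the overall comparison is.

stratified

Starting body condition is set before the diet has any effect — it is not caused by the diet — and it independently drives the outcome. That makes it a confounder, so the causal comparison is within starting body condition levels.
Within each level — good condition: 89.2% vs 69.2%; poor condition: 27.7% vs 18.6% — Diet R is higher every time.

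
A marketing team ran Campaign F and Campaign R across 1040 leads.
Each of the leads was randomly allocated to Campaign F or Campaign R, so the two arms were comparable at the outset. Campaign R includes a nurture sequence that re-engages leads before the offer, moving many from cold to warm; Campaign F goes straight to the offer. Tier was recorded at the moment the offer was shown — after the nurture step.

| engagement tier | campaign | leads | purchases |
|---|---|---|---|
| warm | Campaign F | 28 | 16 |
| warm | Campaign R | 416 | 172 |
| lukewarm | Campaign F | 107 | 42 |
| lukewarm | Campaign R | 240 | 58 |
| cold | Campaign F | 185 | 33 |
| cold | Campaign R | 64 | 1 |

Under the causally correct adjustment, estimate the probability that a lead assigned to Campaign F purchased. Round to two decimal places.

0.28

The engagement tier-specific comparison favours Campaign F throughout, but the pooled figures favour Campaign R. The question is whether to condition on engagement tier.
Stratifying would compare campaigns among leads the campaigns themselves sorted into engagement tier groups — a form of selection on an intermediate. The unconditioned pooled rates give the total causal effect.
So P(outcome | do(Campaign F)) is just the pooled rate for Campaign F: 91/320 = 0.284.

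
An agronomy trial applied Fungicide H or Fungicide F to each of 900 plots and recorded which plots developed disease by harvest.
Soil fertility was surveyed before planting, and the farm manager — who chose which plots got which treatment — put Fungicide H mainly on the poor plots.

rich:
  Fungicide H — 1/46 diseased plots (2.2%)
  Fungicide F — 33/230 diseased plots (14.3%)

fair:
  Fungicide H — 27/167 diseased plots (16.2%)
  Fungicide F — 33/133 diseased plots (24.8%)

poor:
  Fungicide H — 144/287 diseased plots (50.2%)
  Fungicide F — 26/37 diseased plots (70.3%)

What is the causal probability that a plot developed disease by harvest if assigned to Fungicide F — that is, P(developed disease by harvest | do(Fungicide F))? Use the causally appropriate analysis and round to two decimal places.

0.38

The imbalance in soil fertility arose from how plots were allocated, not from anything the fungicide did; and soil fertility independently affects the outcome. The pooled gap is confounded — condition on soil fertility.
Standardising Fungicide F to the population soil fertility mix: 0.307·33/230 + 0.333·33/133 + 0.360·26/37 = 0.380.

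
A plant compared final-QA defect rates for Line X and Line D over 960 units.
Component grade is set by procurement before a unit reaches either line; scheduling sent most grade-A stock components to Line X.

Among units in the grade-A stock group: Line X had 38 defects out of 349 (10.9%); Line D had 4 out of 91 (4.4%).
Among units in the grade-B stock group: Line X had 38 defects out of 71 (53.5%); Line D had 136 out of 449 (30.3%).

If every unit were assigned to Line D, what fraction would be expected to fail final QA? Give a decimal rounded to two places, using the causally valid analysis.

The imbalance in component grade arose from how units were allocated, not from anything the line did; and component grade independently affects the outcome. The pooled gap is confounded — condition on component grade.
Standardising Line D to the population component grade mix: 0.458·4/91 + 0.542·136/449 = 0.184.

0.18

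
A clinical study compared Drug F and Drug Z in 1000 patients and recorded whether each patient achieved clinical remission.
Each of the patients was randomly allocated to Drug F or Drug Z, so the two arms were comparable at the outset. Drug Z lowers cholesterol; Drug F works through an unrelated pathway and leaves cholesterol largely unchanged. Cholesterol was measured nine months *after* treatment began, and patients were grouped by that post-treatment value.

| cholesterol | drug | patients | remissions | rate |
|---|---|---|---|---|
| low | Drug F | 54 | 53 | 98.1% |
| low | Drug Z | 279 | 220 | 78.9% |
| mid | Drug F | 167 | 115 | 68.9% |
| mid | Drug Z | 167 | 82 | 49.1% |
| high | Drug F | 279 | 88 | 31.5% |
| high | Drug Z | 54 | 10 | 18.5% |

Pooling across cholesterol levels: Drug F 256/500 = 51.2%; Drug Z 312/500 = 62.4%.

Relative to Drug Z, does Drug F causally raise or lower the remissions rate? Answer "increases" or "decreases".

decreases

Cholesterol lies on the pathway drug → cholesterol → outcome, so adjusting for it blocks the indirect effect. For the total causal effect of drug, use the unadjusted pooled rates.
Pooled: Drug F 51.2% vs Drug Z 62.4%; Drug Z is higher overall.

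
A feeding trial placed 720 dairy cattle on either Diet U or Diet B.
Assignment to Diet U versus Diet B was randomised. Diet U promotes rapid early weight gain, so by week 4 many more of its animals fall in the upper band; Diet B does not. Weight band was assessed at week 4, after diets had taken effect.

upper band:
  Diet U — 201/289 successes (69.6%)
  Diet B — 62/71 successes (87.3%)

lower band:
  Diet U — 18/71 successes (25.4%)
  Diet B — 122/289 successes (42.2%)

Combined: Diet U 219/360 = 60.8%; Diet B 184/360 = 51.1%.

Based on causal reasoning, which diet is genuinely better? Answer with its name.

The distribution of week-4 weight band is itself part of what the diet does — it is an intermediate outcome. Holding it fixed would remove that part of the effect; the total effect is the pooled difference.
Pooled: Diet U 60.8% vs Diet B 51.1%; Diet U is higher overall.

Diet U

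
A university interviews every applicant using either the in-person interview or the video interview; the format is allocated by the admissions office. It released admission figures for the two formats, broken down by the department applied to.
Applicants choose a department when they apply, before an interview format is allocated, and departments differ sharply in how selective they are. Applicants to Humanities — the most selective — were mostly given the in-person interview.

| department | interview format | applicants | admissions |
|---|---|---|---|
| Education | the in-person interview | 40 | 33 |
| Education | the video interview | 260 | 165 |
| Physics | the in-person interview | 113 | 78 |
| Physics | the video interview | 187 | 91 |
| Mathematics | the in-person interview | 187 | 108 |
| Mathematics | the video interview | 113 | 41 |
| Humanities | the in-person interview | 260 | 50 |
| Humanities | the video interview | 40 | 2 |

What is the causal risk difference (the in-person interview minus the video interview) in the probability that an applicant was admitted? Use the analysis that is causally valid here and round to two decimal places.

+0.19

Within every department level the in-person interview has the higher rate, yet pooled the video interview does — Simpson's reversal.
Department satisfies the back-door criterion: it is not a descendant of the interview format, and it blocks the spurious path from interview format to outcome. Adjusting for it (i.e., using the within-department rates) gives the causal effect.
Adjusting over the population distribution of department: 0.250·(0.825−0.635) + 0.250·(0.690−0.487) + 0.250·(0.578−0.363) + 0.250·(0.192−0.050) = +0.188.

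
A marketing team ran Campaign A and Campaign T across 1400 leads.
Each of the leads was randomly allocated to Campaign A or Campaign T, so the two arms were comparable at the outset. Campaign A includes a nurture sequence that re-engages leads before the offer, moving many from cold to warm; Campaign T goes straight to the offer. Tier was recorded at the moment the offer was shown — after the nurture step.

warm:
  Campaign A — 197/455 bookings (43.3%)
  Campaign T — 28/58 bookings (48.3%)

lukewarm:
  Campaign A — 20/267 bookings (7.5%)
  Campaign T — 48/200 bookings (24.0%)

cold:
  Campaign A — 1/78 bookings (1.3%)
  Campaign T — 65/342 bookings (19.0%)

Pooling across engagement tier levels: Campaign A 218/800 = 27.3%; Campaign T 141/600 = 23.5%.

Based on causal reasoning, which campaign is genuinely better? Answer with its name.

Engagement tier is downstream of the campaign. One should not condition on a consequence of treatment, so the overall rates are the right comparison.
Pooled: Campaign A 27.3% vs Campaign T 23.5%; Campaign A is higher overall.

Campaign A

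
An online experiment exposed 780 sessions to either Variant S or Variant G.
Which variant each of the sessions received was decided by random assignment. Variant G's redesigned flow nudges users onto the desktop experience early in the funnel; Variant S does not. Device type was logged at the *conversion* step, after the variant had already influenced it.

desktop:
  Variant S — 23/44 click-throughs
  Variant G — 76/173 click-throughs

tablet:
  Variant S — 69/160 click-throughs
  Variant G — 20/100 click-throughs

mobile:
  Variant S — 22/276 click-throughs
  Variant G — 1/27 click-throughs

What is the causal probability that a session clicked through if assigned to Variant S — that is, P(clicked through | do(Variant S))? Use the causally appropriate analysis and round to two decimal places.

0.24

Because the variant influences device type, device type is a post-treatment mediator, not a confounder. Stratifying on it would bias the estimate; the causal effect is the crude pooled difference.
So P(outcome | do(Variant S)) is just the pooled rate for Variant S: 114/480 = 0.237.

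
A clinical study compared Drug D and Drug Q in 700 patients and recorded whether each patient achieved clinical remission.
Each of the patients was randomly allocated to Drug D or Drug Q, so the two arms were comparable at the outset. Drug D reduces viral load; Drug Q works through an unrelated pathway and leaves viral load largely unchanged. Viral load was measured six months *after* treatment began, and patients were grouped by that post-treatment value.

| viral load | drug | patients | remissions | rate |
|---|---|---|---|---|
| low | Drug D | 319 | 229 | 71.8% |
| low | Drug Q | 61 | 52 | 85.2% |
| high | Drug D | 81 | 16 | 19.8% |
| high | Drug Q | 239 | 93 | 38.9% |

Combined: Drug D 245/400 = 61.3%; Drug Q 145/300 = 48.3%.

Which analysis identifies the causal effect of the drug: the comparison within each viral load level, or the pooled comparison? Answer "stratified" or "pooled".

Viral load is recorded after the drug and is itself shifted by it — it sits on the causal path from drug to outcome. Conditioning on a mediator would strip out part of the effect we want; the pooled comparison gives the total causal effect.
Pooled: Drug D 61.3% vs Drug Q 48.3%; Drug D is higher overall.

pooled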